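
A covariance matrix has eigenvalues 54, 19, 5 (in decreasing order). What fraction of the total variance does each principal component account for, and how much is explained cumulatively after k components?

Step 1 — total variance = trace(Sigma) = Σ λ_i = 54 + 19 + 5 = 78.

Step 2 — fraction explained by component i = λ_i / Σ λ:
  PC1: 54/78 = 0.6923
  PC2: 19/78 = 0.2436
  PC3: 5/78 = 0.0641

Step 3 — cumulative fraction after k components = (λ_1 + ... + λ_k) / Σ λ:
  k = 1: 54/78 = 0.6923
  k = 2: (54 + 19)/78 = 73/78 = 0.9359
  k = 3: (54 + 19 + 5)/78 = 78/78 = 1

Summary (fraction, with percent):

explained: PC1 0.6923 (69.23%), PC2 0.2436 (24.36%), PC3 0.0641 (6.41%);  cumulative: 0.6923, 0.9359, 1


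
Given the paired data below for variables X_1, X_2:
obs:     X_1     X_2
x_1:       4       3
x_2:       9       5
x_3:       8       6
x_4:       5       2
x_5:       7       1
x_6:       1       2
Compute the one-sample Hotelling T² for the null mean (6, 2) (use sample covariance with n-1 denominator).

Step 1 — sample mean vector:
  mean(X_1) = (4 + 9 + 8 + 5 + 7 + 1) / 6 = 34/6 = 5.6667
  mean(X_2) = (3 + 5 + 6 + 2 + 1 + 2) / 6 = 19/6 = 3.1667
  x̄ = (5.6667, 3.1667),  deviation x̄ - mu_0 = (5.6667, 3.1667) - (6, 2) = (-0.3333, 1.1667).

Step 2 — sample covariance matrix, S[i,j] = (1/(n-1)) · Σ_k (x_{k,i} - mean_i) · (x_{k,j} - mean_j), divisor n-1 = 5:
  S[X_1,X_1] = ((-1.6667)·(-1.6667) + (3.3333)·(3.3333) + (2.3333)·(2.3333) + (-0.6667)·(-0.6667) + (1.3333)·(1.3333) + (-4.6667)·(-4.6667)) / 5 = 43.3333/5 = 8.6667
  S[X_1,X_2] = ((-1.6667)·(-0.1667) + (3.3333)·(1.8333) + (2.3333)·(2.8333) + (-0.6667)·(-1.1667) + (1.3333)·(-2.1667) + (-4.6667)·(-1.1667)) / 5 = 16.3333/5 = 3.2667
  S[X_2,X_2] = ((-0.1667)·(-0.1667) + (1.8333)·(1.8333) + (2.8333)·(2.8333) + (-1.1667)·(-1.1667) + (-2.1667)·(-2.1667) + (-1.1667)·(-1.1667)) / 5 = 18.8333/5 = 3.7667
  S = [[8.6667, 3.2667],
 [3.2667, 3.7667]].

Step 3 — invert S. det(S) = 8.6667·3.7667 - (3.2667)² = 21.9733.
  S^{-1} = (1/det) · [[d, -b], [-b, a]] = [[0.1714, -0.1487],
 [-0.1487, 0.3944]].

Step 4 — quadratic form (x̄ - mu_0)^T · S^{-1} · (x̄ - mu_0):
  S^{-1} · (x̄ - mu_0) = (-0.2306, 0.5097),
  (x̄ - mu_0)^T · [...] = (-0.3333)·(-0.2306) + (1.1667)·(0.5097) = 0.6715.

Step 5 — scale by n: T² = 6 · 0.6715 = 4.0291.

T² ≈ 4.0291


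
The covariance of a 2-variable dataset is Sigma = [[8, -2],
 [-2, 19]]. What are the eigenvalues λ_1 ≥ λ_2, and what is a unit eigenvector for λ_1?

Step 1 — characteristic polynomial of 2×2 Sigma:
  det(Sigma - λI) = λ² - trace · λ + det = 0.
  trace = 8 + 19 = 27, det = 8·19 - (-2)² = 148.
Step 2 — discriminant:
  Δ = trace² - 4·det = 729 - 592 = 137.
Step 3 — eigenvalues:
  λ = (trace ± √Δ)/2 = (27 ± 11.7047)/2,
  λ_1 = 19.3523,  λ_2 = 7.6477.

Step 4 — unit eigenvector for λ_1: solve (Sigma - λ_1 I)v = 0. First row:
  (8 - 19.3523)·v_x + (-2)·v_y = 0, i.e. (-11.3523)·v_x + (-2)·v_y = 0,
  so v ∝ (b, λ_1 - a) = (-2, 11.3523); multiply by -1 so the first entry is positive: u = (2, -11.3523).
  ||u|| = √((2)² + (-11.3523)²) = √(132.8758) ≈ 11.5272,
  v_1 = u/||u|| ≈ (0.1735, -0.9848) (||v_1|| = 1).

λ_1 = 19.3523,  λ_2 = 7.6477;  v_1 ≈ (0.1735, -0.9848)


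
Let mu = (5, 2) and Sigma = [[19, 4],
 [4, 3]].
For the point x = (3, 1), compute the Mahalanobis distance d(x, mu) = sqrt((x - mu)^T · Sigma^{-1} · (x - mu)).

Step 1 — centre the observation: (x - mu) = (-2, -1).

Step 2 — invert Sigma. det(Sigma) = 19·3 - (4)² = 41.
  Sigma^{-1} = (1/det) · [[d, -b], [-b, a]] = [[0.0732, -0.0976],
 [-0.0976, 0.4634]].

Step 3 — form the quadratic (x - mu)^T · Sigma^{-1} · (x - mu):
  Sigma^{-1} · (x - mu) = (-0.0488, -0.2683).
  (x - mu)^T · [Sigma^{-1} · (x - mu)] = (-2)·(-0.0488) + (-1)·(-0.2683) = 0.3659.

Step 4 — take square root: d = √(0.3659) ≈ 0.6049.

d(x, mu) = √(0.3659) ≈ 0.6049


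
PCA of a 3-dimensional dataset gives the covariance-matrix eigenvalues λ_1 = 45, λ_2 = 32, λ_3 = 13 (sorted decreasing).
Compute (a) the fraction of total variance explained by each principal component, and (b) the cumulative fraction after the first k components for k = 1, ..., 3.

Step 1 — total variance = trace(Sigma) = Σ λ_i = 45 + 32 + 13 = 90.

Step 2 — fraction explained by component i = λ_i / Σ λ:
  PC1: 45/90 = 0.5
  PC2: 32/90 = 0.3556
  PC3: 13/90 = 0.1444

Step 3 — cumulative fraction after k components = (λ_1 + ... + λ_k) / Σ λ:
  k = 1: 45/90 = 0.5
  k = 2: (45 + 32)/90 = 77/90 = 0.8556
  k = 3: (45 + 32 + 13)/90 = 90/90 = 1

Summary (fraction, with percent):

explained: PC1 0.5 (50%), PC2 0.3556 (35.56%), PC3 0.1444 (14.44%);  cumulative: 0.5, 0.8556, 1


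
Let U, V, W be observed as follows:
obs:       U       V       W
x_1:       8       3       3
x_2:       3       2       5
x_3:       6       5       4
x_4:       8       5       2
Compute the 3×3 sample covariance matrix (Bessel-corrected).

Step 1 — column means:
  mean(U) = (8 + 3 + 6 + 8) / 4 = 25/4 = 6.25
  mean(V) = (3 + 2 + 5 + 5) / 4 = 15/4 = 3.75
  mean(W) = (3 + 5 + 4 + 2) / 4 = 14/4 = 3.5

Step 2 — sample covariance S[i,j] = (1/(n-1)) · Σ_k (x_{k,i} - mean_i) · (x_{k,j} - mean_j), with n-1 = 3.
  S[U,U] = ((1.75)·(1.75) + (-3.25)·(-3.25) + (-0.25)·(-0.25) + (1.75)·(1.75)) / 3 = 16.75/3 = 5.5833
  S[U,V] = ((1.75)·(-0.75) + (-3.25)·(-1.75) + (-0.25)·(1.25) + (1.75)·(1.25)) / 3 = 6.25/3 = 2.0833
  S[U,W] = ((1.75)·(-0.5) + (-3.25)·(1.5) + (-0.25)·(0.5) + (1.75)·(-1.5)) / 3 = -8.5/3 = -2.8333
  S[V,V] = ((-0.75)·(-0.75) + (-1.75)·(-1.75) + (1.25)·(1.25) + (1.25)·(1.25)) / 3 = 6.75/3 = 2.25
  S[V,W] = ((-0.75)·(-0.5) + (-1.75)·(1.5) + (1.25)·(0.5) + (1.25)·(-1.5)) / 3 = -3.5/3 = -1.1667
  S[W,W] = ((-0.5)·(-0.5) + (1.5)·(1.5) + (0.5)·(0.5) + (-1.5)·(-1.5)) / 3 = 5/3 = 1.6667

S is symmetric (S[j,i] = S[i,j]). Assembling:

S = [[5.5833, 2.0833, -2.8333],
 [2.0833, 2.25, -1.1667],
 [-2.8333, -1.1667, 1.6667]]


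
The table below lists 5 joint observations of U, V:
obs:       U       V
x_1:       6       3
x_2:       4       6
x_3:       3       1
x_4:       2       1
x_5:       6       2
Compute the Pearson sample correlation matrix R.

Step 1 — column means:
  mean(U) = (6 + 4 + 3 + 2 + 6) / 5 = 21/5 = 4.2
  mean(V) = (3 + 6 + 1 + 1 + 2) / 5 = 13/5 = 2.6

Step 2 — sample variances and covariances s[i,j] = (1/(n-1)) · Σ_k (x_{k,i} - mean_i) · (x_{k,j} - mean_j), with n-1 = 4:
  s[U,U] = ((1.8)·(1.8) + (-0.2)·(-0.2) + (-1.2)·(-1.2) + (-2.2)·(-2.2) + (1.8)·(1.8)) / 4 = 12.8/4 = 3.2
  s[U,V] = ((1.8)·(0.4) + (-0.2)·(3.4) + (-1.2)·(-1.6) + (-2.2)·(-1.6) + (1.8)·(-0.6)) / 4 = 4.4/4 = 1.1
  s[V,V] = ((0.4)·(0.4) + (3.4)·(3.4) + (-1.6)·(-1.6) + (-1.6)·(-1.6) + (-0.6)·(-0.6)) / 4 = 17.2/4 = 4.3
  Sample standard deviations s_i = √(s[i,i]):
  s(U) = √(3.2) = 1.7889
  s(V) = √(4.3) = 2.0736

Step 3 — r_{ij} = s_{ij} / (s_i · s_j):
  r[U,U] = 1 (diagonal).
  r[U,V] = 1.1 / (1.7889 · 2.0736) = 1.1 / 3.7094 = 0.2965
  r[V,V] = 1 (diagonal).

R is symmetric with unit diagonal. Assembling:

R = [[1, 0.2965],
 [0.2965, 1]]


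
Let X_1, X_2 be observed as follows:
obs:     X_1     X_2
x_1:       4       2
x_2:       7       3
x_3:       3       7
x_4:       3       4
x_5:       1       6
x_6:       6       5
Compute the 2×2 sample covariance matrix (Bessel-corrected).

Step 1 — column means:
  mean(X_1) = (4 + 7 + 3 + 3 + 1 + 6) / 6 = 24/6 = 4
  mean(X_2) = (2 + 3 + 7 + 4 + 6 + 5) / 6 = 27/6 = 4.5

Step 2 — sample covariance S[i,j] = (1/(n-1)) · Σ_k (x_{k,i} - mean_i) · (x_{k,j} - mean_j), with n-1 = 5.
  S[X_1,X_1] = ((0)·(0) + (3)·(3) + (-1)·(-1) + (-1)·(-1) + (-3)·(-3) + (2)·(2)) / 5 = 24/5 = 4.8
  S[X_1,X_2] = ((0)·(-2.5) + (3)·(-1.5) + (-1)·(2.5) + (-1)·(-0.5) + (-3)·(1.5) + (2)·(0.5)) / 5 = -10/5 = -2
  S[X_2,X_2] = ((-2.5)·(-2.5) + (-1.5)·(-1.5) + (2.5)·(2.5) + (-0.5)·(-0.5) + (1.5)·(1.5) + (0.5)·(0.5)) / 5 = 17.5/5 = 3.5

S is symmetric (S[j,i] = S[i,j]). Assembling:

S = [[4.8, -2],
 [-2, 3.5]]


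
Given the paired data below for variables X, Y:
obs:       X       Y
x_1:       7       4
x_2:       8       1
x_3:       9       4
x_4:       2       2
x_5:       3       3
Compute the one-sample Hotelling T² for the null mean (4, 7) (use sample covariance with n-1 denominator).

Step 1 — sample mean vector:
  mean(X) = (7 + 8 + 9 + 2 + 3) / 5 = 29/5 = 5.8
  mean(Y) = (4 + 1 + 4 + 2 + 3) / 5 = 14/5 = 2.8
  x̄ = (5.8, 2.8),  deviation x̄ - mu_0 = (5.8, 2.8) - (4, 7) = (1.8, -4.2).

Step 2 — sample covariance matrix, S[i,j] = (1/(n-1)) · Σ_k (x_{k,i} - mean_i) · (x_{k,j} - mean_j), divisor n-1 = 4:
  S[X,X] = ((1.2)·(1.2) + (2.2)·(2.2) + (3.2)·(3.2) + (-3.8)·(-3.8) + (-2.8)·(-2.8)) / 4 = 38.8/4 = 9.7
  S[X,Y] = ((1.2)·(1.2) + (2.2)·(-1.8) + (3.2)·(1.2) + (-3.8)·(-0.8) + (-2.8)·(0.2)) / 4 = 3.8/4 = 0.95
  S[Y,Y] = ((1.2)·(1.2) + (-1.8)·(-1.8) + (1.2)·(1.2) + (-0.8)·(-0.8) + (0.2)·(0.2)) / 4 = 6.8/4 = 1.7
  S = [[9.7, 0.95],
 [0.95, 1.7]].

Step 3 — invert S. det(S) = 9.7·1.7 - (0.95)² = 15.5875.
  S^{-1} = (1/det) · [[d, -b], [-b, a]] = [[0.1091, -0.0609],
 [-0.0609, 0.6223]].

Step 4 — quadratic form (x̄ - mu_0)^T · S^{-1} · (x̄ - mu_0):
  S^{-1} · (x̄ - mu_0) = (0.4523, -2.7233),
  (x̄ - mu_0)^T · [...] = (1.8)·(0.4523) + (-4.2)·(-2.7233) = 12.2521.

Step 5 — scale by n: T² = 5 · 12.2521 = 61.2606.

T² ≈ 61.2606


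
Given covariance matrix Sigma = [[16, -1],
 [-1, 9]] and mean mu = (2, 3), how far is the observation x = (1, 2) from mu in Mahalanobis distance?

Step 1 — centre the observation: (x - mu) = (-1, -1).

Step 2 — invert Sigma. det(Sigma) = 16·9 - (-1)² = 143.
  Sigma^{-1} = (1/det) · [[d, -b], [-b, a]] = [[0.0629, 0.007],
 [0.007, 0.1119]].

Step 3 — form the quadratic (x - mu)^T · Sigma^{-1} · (x - mu):
  Sigma^{-1} · (x - mu) = (-0.0699, -0.1189).
  (x - mu)^T · [Sigma^{-1} · (x - mu)] = (-1)·(-0.0699) + (-1)·(-0.1189) = 0.1888.

Step 4 — take square root: d = √(0.1888) ≈ 0.4345.

d(x, mu) = √(0.1888) ≈ 0.4345


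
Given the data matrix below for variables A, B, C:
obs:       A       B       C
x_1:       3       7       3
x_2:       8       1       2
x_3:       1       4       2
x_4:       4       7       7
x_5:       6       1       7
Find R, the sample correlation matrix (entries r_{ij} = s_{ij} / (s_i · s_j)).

Step 1 — column means:
  mean(A) = (3 + 8 + 1 + 4 + 6) / 5 = 22/5 = 4.4
  mean(B) = (7 + 1 + 4 + 7 + 1) / 5 = 20/5 = 4
  mean(C) = (3 + 2 + 2 + 7 + 7) / 5 = 21/5 = 4.2

Step 2 — sample variances and covariances s[i,j] = (1/(n-1)) · Σ_k (x_{k,i} - mean_i) · (x_{k,j} - mean_j), with n-1 = 4:
  s[A,A] = ((-1.4)·(-1.4) + (3.6)·(3.6) + (-3.4)·(-3.4) + (-0.4)·(-0.4) + (1.6)·(1.6)) / 4 = 29.2/4 = 7.3
  s[A,B] = ((-1.4)·(3) + (3.6)·(-3) + (-3.4)·(0) + (-0.4)·(3) + (1.6)·(-3)) / 4 = -21/4 = -5.25
  s[A,C] = ((-1.4)·(-1.2) + (3.6)·(-2.2) + (-3.4)·(-2.2) + (-0.4)·(2.8) + (1.6)·(2.8)) / 4 = 4.6/4 = 1.15
  s[B,B] = ((3)·(3) + (-3)·(-3) + (0)·(0) + (3)·(3) + (-3)·(-3)) / 4 = 36/4 = 9
  s[B,C] = ((3)·(-1.2) + (-3)·(-2.2) + (0)·(-2.2) + (3)·(2.8) + (-3)·(2.8)) / 4 = 3/4 = 0.75
  s[C,C] = ((-1.2)·(-1.2) + (-2.2)·(-2.2) + (-2.2)·(-2.2) + (2.8)·(2.8) + (2.8)·(2.8)) / 4 = 26.8/4 = 6.7
  Sample standard deviations s_i = √(s[i,i]):
  s(A) = √(7.3) = 2.7019
  s(B) = √(9) = 3
  s(C) = √(6.7) = 2.5884

Step 3 — r_{ij} = s_{ij} / (s_i · s_j):
  r[A,A] = 1 (diagonal).
  r[A,B] = -5.25 / (2.7019 · 3) = -5.25 / 8.1056 = -0.6477
  r[A,C] = 1.15 / (2.7019 · 2.5884) = 1.15 / 6.9936 = 0.1644
  r[B,B] = 1 (diagonal).
  r[B,C] = 0.75 / (3 · 2.5884) = 0.75 / 7.7653 = 0.0966
  r[C,C] = 1 (diagonal).

R is symmetric with unit diagonal. Assembling:

R = [[1, -0.6477, 0.1644],
 [-0.6477, 1, 0.0966],
 [0.1644, 0.0966, 1]]


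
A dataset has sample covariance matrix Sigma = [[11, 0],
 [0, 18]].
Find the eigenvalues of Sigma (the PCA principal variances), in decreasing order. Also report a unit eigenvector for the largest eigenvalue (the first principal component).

Step 1 — characteristic polynomial of 2×2 Sigma:
  det(Sigma - λI) = λ² - trace · λ + det = 0.
  trace = 11 + 18 = 29, det = 11·18 - (0)² = 198.
Step 2 — discriminant:
  Δ = trace² - 4·det = 841 - 792 = 49.
Step 3 — eigenvalues:
  λ = (trace ± √Δ)/2 = (29 ± 7)/2,
  λ_1 = 18,  λ_2 = 11.

Step 4 — unit eigenvector for λ_1: Sigma is diagonal, so its eigenvectors are the coordinate axes. λ_1 = 18 is the diagonal entry on the second coordinate axis, hence
  v_1 = (0, 1) (||v_1|| = 1).

λ_1 = 18,  λ_2 = 11;  v_1 ≈ (0, 1)


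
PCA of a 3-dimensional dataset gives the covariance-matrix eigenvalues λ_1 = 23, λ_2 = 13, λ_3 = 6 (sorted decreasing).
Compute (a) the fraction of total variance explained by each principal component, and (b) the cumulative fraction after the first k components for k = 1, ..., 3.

Step 1 — total variance = trace(Sigma) = Σ λ_i = 23 + 13 + 6 = 42.

Step 2 — fraction explained by component i = λ_i / Σ λ:
  PC1: 23/42 = 0.5476
  PC2: 13/42 = 0.3095
  PC3: 6/42 = 0.1429

Step 3 — cumulative fraction after k components = (λ_1 + ... + λ_k) / Σ λ:
  k = 1: 23/42 = 0.5476
  k = 2: (23 + 13)/42 = 36/42 = 0.8571
  k = 3: (23 + 13 + 6)/42 = 42/42 = 1

Summary (fraction, with percent):

explained: PC1 0.5476 (54.76%), PC2 0.3095 (30.95%), PC3 0.1429 (14.29%);  cumulative: 0.5476, 0.8571, 1


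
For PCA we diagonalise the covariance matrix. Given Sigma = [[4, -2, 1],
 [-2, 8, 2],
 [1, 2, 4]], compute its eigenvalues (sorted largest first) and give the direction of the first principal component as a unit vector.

Step 1 — characteristic polynomial p(λ) = det(λI - Sigma) = λ³ - tr·λ² + c_1·λ - det, where tr = trace, c_1 = sum of the principal 2×2 minors, det = det(Sigma):
  tr = 4 + 8 + 4 = 16,
  c_1 = (4·8 - (-2)²) + (4·4 - (1)²) + (8·4 - (2)²) = 28 + 15 + 28 = 71,
  det = 4·(8·4 - (2)²) - (-2)·((-2)·4 - (2)·(1)) + (1)·((-2)·(2) - 8·(1)) = 4·(28) - (-2)·(-10) + (1)·(-12) = 80.
  So p(λ) = λ³ - 16λ² + 71λ - 80.
Step 2 — look for an integer root (rational root theorem: any rational root is an integer divisor of 80). Testing λ = 5:
  p(5) = 125 - 400 + 355 - 80 = 0  ✓
  Dividing out (λ - 5): p(λ) = (λ - 5)(λ² - 11λ + 16).
Step 3 — remaining eigenvalues from the quadratic λ² - 11λ + 16 = 0:
  Δ = 11² - 4·16 = 121 - 64 = 57,  λ = (11 ± √57)/2 = (11 ± 7.5498)/2 ≈ 9.2749 or 1.7251.
  Sorted: λ_1 = 9.2749,  λ_2 = 5,  λ_3 = 1.7251  (check: sum = 16 = tr ✓).

Step 4 — unit eigenvector for λ_1 ≈ 9.2749: v spans the null space of (Sigma - λ_1 I), whose rows are
  r_1 = (-5.2749, -2, 1),  r_2 = (-2, -1.2749, 2),  r_3 = (1, 2, -5.2749).
  v is orthogonal to every row, so take v ∝ r_1 × r_2 = ((-2)·(2) - (1)·(-1.2749), (1)·(-2) - (-5.2749)·(2), (-5.2749)·(-1.2749) - (-2)·(-2)) ≈ (-2.7251, 8.5498, 2.7251).
  Rescale (multiply by -1 so the first nonzero entry is positive): u = (2.7251, -8.5498, -2.7251).
  ||u|| = √((2.7251)² + (-8.5498)² + (-2.7251)²) = √(87.9518) ≈ 9.3783,  v_1 = u/||u|| ≈ (0.2906, -0.9117, -0.2906) (||v_1|| = 1).

λ_1 = 9.2749,  λ_2 = 5,  λ_3 = 1.7251;  v_1 ≈ (0.2906, -0.9117, -0.2906)


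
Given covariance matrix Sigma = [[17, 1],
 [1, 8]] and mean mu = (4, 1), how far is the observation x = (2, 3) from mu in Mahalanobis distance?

Step 1 — centre the observation: (x - mu) = (-2, 2).

Step 2 — invert Sigma. det(Sigma) = 17·8 - (1)² = 135.
  Sigma^{-1} = (1/det) · [[d, -b], [-b, a]] = [[0.0593, -0.0074],
 [-0.0074, 0.1259]].

Step 3 — form the quadratic (x - mu)^T · Sigma^{-1} · (x - mu):
  Sigma^{-1} · (x - mu) = (-0.1333, 0.2667).
  (x - mu)^T · [Sigma^{-1} · (x - mu)] = (-2)·(-0.1333) + (2)·(0.2667) = 0.8.

Step 4 — take square root: d = √(0.8) ≈ 0.8944.

d(x, mu) = √(0.8) ≈ 0.8944


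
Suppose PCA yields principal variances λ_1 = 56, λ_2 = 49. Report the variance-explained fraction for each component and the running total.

Step 1 — total variance = trace(Sigma) = Σ λ_i = 56 + 49 = 105.

Step 2 — fraction explained by component i = λ_i / Σ λ:
  PC1: 56/105 = 0.5333
  PC2: 49/105 = 0.4667

Step 3 — cumulative fraction after k components = (λ_1 + ... + λ_k) / Σ λ:
  k = 1: 56/105 = 0.5333
  k = 2: (56 + 49)/105 = 105/105 = 1

Summary (fraction, with percent):

explained: PC1 0.5333 (53.33%), PC2 0.4667 (46.67%);  cumulative: 0.5333, 1


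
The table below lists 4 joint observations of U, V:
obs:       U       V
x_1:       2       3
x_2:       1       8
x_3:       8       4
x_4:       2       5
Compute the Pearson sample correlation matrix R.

Step 1 — column means:
  mean(U) = (2 + 1 + 8 + 2) / 4 = 13/4 = 3.25
  mean(V) = (3 + 8 + 4 + 5) / 4 = 20/4 = 5

Step 2 — sample variances and covariances s[i,j] = (1/(n-1)) · Σ_k (x_{k,i} - mean_i) · (x_{k,j} - mean_j), with n-1 = 3:
  s[U,U] = ((-1.25)·(-1.25) + (-2.25)·(-2.25) + (4.75)·(4.75) + (-1.25)·(-1.25)) / 3 = 30.75/3 = 10.25
  s[U,V] = ((-1.25)·(-2) + (-2.25)·(3) + (4.75)·(-1) + (-1.25)·(0)) / 3 = -9/3 = -3
  s[V,V] = ((-2)·(-2) + (3)·(3) + (-1)·(-1) + (0)·(0)) / 3 = 14/3 = 4.6667
  Sample standard deviations s_i = √(s[i,i]):
  s(U) = √(10.25) = 3.2016
  s(V) = √(4.6667) = 2.1602

Step 3 — r_{ij} = s_{ij} / (s_i · s_j):
  r[U,U] = 1 (diagonal).
  r[U,V] = -3 / (3.2016 · 2.1602) = -3 / 6.9162 = -0.4338
  r[V,V] = 1 (diagonal).

R is symmetric with unit diagonal. Assembling:

R = [[1, -0.4338],
 [-0.4338, 1]]


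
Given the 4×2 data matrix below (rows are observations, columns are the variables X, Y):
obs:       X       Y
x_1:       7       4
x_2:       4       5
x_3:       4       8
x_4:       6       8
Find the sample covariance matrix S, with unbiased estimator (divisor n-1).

Step 1 — column means:
  mean(X) = (7 + 4 + 4 + 6) / 4 = 21/4 = 5.25
  mean(Y) = (4 + 5 + 8 + 8) / 4 = 25/4 = 6.25

Step 2 — sample covariance S[i,j] = (1/(n-1)) · Σ_k (x_{k,i} - mean_i) · (x_{k,j} - mean_j), with n-1 = 3.
  S[X,X] = ((1.75)·(1.75) + (-1.25)·(-1.25) + (-1.25)·(-1.25) + (0.75)·(0.75)) / 3 = 6.75/3 = 2.25
  S[X,Y] = ((1.75)·(-2.25) + (-1.25)·(-1.25) + (-1.25)·(1.75) + (0.75)·(1.75)) / 3 = -3.25/3 = -1.0833
  S[Y,Y] = ((-2.25)·(-2.25) + (-1.25)·(-1.25) + (1.75)·(1.75) + (1.75)·(1.75)) / 3 = 12.75/3 = 4.25

S is symmetric (S[j,i] = S[i,j]). Assembling:

S = [[2.25, -1.0833],
 [-1.0833, 4.25]]


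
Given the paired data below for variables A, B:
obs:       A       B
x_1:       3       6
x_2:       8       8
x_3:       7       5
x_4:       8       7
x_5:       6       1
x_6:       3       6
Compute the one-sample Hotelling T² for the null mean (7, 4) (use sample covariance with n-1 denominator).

Step 1 — sample mean vector:
  mean(A) = (3 + 8 + 7 + 8 + 6 + 3) / 6 = 35/6 = 5.8333
  mean(B) = (6 + 8 + 5 + 7 + 1 + 6) / 6 = 33/6 = 5.5
  x̄ = (5.8333, 5.5),  deviation x̄ - mu_0 = (5.8333, 5.5) - (7, 4) = (-1.1667, 1.5).

Step 2 — sample covariance matrix, S[i,j] = (1/(n-1)) · Σ_k (x_{k,i} - mean_i) · (x_{k,j} - mean_j), divisor n-1 = 5:
  S[A,A] = ((-2.8333)·(-2.8333) + (2.1667)·(2.1667) + (1.1667)·(1.1667) + (2.1667)·(2.1667) + (0.1667)·(0.1667) + (-2.8333)·(-2.8333)) / 5 = 26.8333/5 = 5.3667
  S[A,B] = ((-2.8333)·(0.5) + (2.1667)·(2.5) + (1.1667)·(-0.5) + (2.1667)·(1.5) + (0.1667)·(-4.5) + (-2.8333)·(0.5)) / 5 = 4.5/5 = 0.9
  S[B,B] = ((0.5)·(0.5) + (2.5)·(2.5) + (-0.5)·(-0.5) + (1.5)·(1.5) + (-4.5)·(-4.5) + (0.5)·(0.5)) / 5 = 29.5/5 = 5.9
  S = [[5.3667, 0.9],
 [0.9, 5.9]].

Step 3 — invert S. det(S) = 5.3667·5.9 - (0.9)² = 30.8533.
  S^{-1} = (1/det) · [[d, -b], [-b, a]] = [[0.1912, -0.0292],
 [-0.0292, 0.1739]].

Step 4 — quadratic form (x̄ - mu_0)^T · S^{-1} · (x̄ - mu_0):
  S^{-1} · (x̄ - mu_0) = (-0.2669, 0.2949),
  (x̄ - mu_0)^T · [...] = (-1.1667)·(-0.2669) + (1.5)·(0.2949) = 0.7537.

Step 5 — scale by n: T² = 6 · 0.7537 = 4.5225.

T² ≈ 4.5225


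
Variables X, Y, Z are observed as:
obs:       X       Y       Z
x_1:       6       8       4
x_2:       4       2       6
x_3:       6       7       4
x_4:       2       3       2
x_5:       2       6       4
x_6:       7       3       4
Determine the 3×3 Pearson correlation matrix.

Step 1 — column means:
  mean(X) = (6 + 4 + 6 + 2 + 2 + 7) / 6 = 27/6 = 4.5
  mean(Y) = (8 + 2 + 7 + 3 + 6 + 3) / 6 = 29/6 = 4.8333
  mean(Z) = (4 + 6 + 4 + 2 + 4 + 4) / 6 = 24/6 = 4

Step 2 — sample variances and covariances s[i,j] = (1/(n-1)) · Σ_k (x_{k,i} - mean_i) · (x_{k,j} - mean_j), with n-1 = 5:
  s[X,X] = ((1.5)·(1.5) + (-0.5)·(-0.5) + (1.5)·(1.5) + (-2.5)·(-2.5) + (-2.5)·(-2.5) + (2.5)·(2.5)) / 5 = 23.5/5 = 4.7
  s[X,Y] = ((1.5)·(3.1667) + (-0.5)·(-2.8333) + (1.5)·(2.1667) + (-2.5)·(-1.8333) + (-2.5)·(1.1667) + (2.5)·(-1.8333)) / 5 = 6.5/5 = 1.3
  s[X,Z] = ((1.5)·(0) + (-0.5)·(2) + (1.5)·(0) + (-2.5)·(-2) + (-2.5)·(0) + (2.5)·(0)) / 5 = 4/5 = 0.8
  s[Y,Y] = ((3.1667)·(3.1667) + (-2.8333)·(-2.8333) + (2.1667)·(2.1667) + (-1.8333)·(-1.8333) + (1.1667)·(1.1667) + (-1.8333)·(-1.8333)) / 5 = 30.8333/5 = 6.1667
  s[Y,Z] = ((3.1667)·(0) + (-2.8333)·(2) + (2.1667)·(0) + (-1.8333)·(-2) + (1.1667)·(0) + (-1.8333)·(0)) / 5 = -2/5 = -0.4
  s[Z,Z] = ((0)·(0) + (2)·(2) + (0)·(0) + (-2)·(-2) + (0)·(0) + (0)·(0)) / 5 = 8/5 = 1.6
  Sample standard deviations s_i = √(s[i,i]):
  s(X) = √(4.7) = 2.1679
  s(Y) = √(6.1667) = 2.4833
  s(Z) = √(1.6) = 1.2649

Step 3 — r_{ij} = s_{ij} / (s_i · s_j):
  r[X,X] = 1 (diagonal).
  r[X,Y] = 1.3 / (2.1679 · 2.4833) = 1.3 / 5.3836 = 0.2415
  r[X,Z] = 0.8 / (2.1679 · 1.2649) = 0.8 / 2.7423 = 0.2917
  r[Y,Y] = 1 (diagonal).
  r[Y,Z] = -0.4 / (2.4833 · 1.2649) = -0.4 / 3.1411 = -0.1273
  r[Z,Z] = 1 (diagonal).

R is symmetric with unit diagonal. Assembling:

R = [[1, 0.2415, 0.2917],
 [0.2415, 1, -0.1273],
 [0.2917, -0.1273, 1]]


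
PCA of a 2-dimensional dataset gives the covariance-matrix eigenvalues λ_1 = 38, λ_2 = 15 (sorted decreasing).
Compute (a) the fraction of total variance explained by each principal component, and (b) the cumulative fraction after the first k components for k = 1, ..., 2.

Step 1 — total variance = trace(Sigma) = Σ λ_i = 38 + 15 = 53.

Step 2 — fraction explained by component i = λ_i / Σ λ:
  PC1: 38/53 = 0.717
  PC2: 15/53 = 0.283

Step 3 — cumulative fraction after k components = (λ_1 + ... + λ_k) / Σ λ:
  k = 1: 38/53 = 0.717
  k = 2: (38 + 15)/53 = 53/53 = 1

Summary (fraction, with percent):

explained: PC1 0.717 (71.7%), PC2 0.283 (28.3%);  cumulative: 0.717, 1


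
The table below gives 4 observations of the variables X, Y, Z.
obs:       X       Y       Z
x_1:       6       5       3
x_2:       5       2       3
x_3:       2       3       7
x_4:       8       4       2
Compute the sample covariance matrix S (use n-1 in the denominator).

Step 1 — column means:
  mean(X) = (6 + 5 + 2 + 8) / 4 = 21/4 = 5.25
  mean(Y) = (5 + 2 + 3 + 4) / 4 = 14/4 = 3.5
  mean(Z) = (3 + 3 + 7 + 2) / 4 = 15/4 = 3.75

Step 2 — sample covariance S[i,j] = (1/(n-1)) · Σ_k (x_{k,i} - mean_i) · (x_{k,j} - mean_j), with n-1 = 3.
  S[X,X] = ((0.75)·(0.75) + (-0.25)·(-0.25) + (-3.25)·(-3.25) + (2.75)·(2.75)) / 3 = 18.75/3 = 6.25
  S[X,Y] = ((0.75)·(1.5) + (-0.25)·(-1.5) + (-3.25)·(-0.5) + (2.75)·(0.5)) / 3 = 4.5/3 = 1.5
  S[X,Z] = ((0.75)·(-0.75) + (-0.25)·(-0.75) + (-3.25)·(3.25) + (2.75)·(-1.75)) / 3 = -15.75/3 = -5.25
  S[Y,Y] = ((1.5)·(1.5) + (-1.5)·(-1.5) + (-0.5)·(-0.5) + (0.5)·(0.5)) / 3 = 5/3 = 1.6667
  S[Y,Z] = ((1.5)·(-0.75) + (-1.5)·(-0.75) + (-0.5)·(3.25) + (0.5)·(-1.75)) / 3 = -2.5/3 = -0.8333
  S[Z,Z] = ((-0.75)·(-0.75) + (-0.75)·(-0.75) + (3.25)·(3.25) + (-1.75)·(-1.75)) / 3 = 14.75/3 = 4.9167

S is symmetric (S[j,i] = S[i,j]). Assembling:

S = [[6.25, 1.5, -5.25],
 [1.5, 1.6667, -0.8333],
 [-5.25, -0.8333, 4.9167]]


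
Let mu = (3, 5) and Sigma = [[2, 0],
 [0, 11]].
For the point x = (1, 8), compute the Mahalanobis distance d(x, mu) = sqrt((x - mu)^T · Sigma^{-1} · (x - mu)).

Step 1 — centre the observation: (x - mu) = (-2, 3).

Step 2 — invert Sigma. det(Sigma) = 2·11 - (0)² = 22.
  Sigma^{-1} = (1/det) · [[d, -b], [-b, a]] = [[0.5, 0],
 [0, 0.0909]].

Step 3 — form the quadratic (x - mu)^T · Sigma^{-1} · (x - mu):
  Sigma^{-1} · (x - mu) = (-1, 0.2727).
  (x - mu)^T · [Sigma^{-1} · (x - mu)] = (-2)·(-1) + (3)·(0.2727) = 2.8182.

Step 4 — take square root: d = √(2.8182) ≈ 1.6787.

d(x, mu) = √(2.8182) ≈ 1.6787


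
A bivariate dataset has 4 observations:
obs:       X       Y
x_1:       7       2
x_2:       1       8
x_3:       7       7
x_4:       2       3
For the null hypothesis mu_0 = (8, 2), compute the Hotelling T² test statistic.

Step 1 — sample mean vector:
  mean(X) = (7 + 1 + 7 + 2) / 4 = 17/4 = 4.25
  mean(Y) = (2 + 8 + 7 + 3) / 4 = 20/4 = 5
  x̄ = (4.25, 5),  deviation x̄ - mu_0 = (4.25, 5) - (8, 2) = (-3.75, 3).

Step 2 — sample covariance matrix, S[i,j] = (1/(n-1)) · Σ_k (x_{k,i} - mean_i) · (x_{k,j} - mean_j), divisor n-1 = 3:
  S[X,X] = ((2.75)·(2.75) + (-3.25)·(-3.25) + (2.75)·(2.75) + (-2.25)·(-2.25)) / 3 = 30.75/3 = 10.25
  S[X,Y] = ((2.75)·(-3) + (-3.25)·(3) + (2.75)·(2) + (-2.25)·(-2)) / 3 = -8/3 = -2.6667
  S[Y,Y] = ((-3)·(-3) + (3)·(3) + (2)·(2) + (-2)·(-2)) / 3 = 26/3 = 8.6667
  S = [[10.25, -2.6667],
 [-2.6667, 8.6667]].

Step 3 — invert S. det(S) = 10.25·8.6667 - (-2.6667)² = 81.7222.
  S^{-1} = (1/det) · [[d, -b], [-b, a]] = [[0.1061, 0.0326],
 [0.0326, 0.1254]].

Step 4 — quadratic form (x̄ - mu_0)^T · S^{-1} · (x̄ - mu_0):
  S^{-1} · (x̄ - mu_0) = (-0.2998, 0.2539),
  (x̄ - mu_0)^T · [...] = (-3.75)·(-0.2998) + (3)·(0.2539) = 1.886.

Step 5 — scale by n: T² = 4 · 1.886 = 7.5438.

T² ≈ 7.5438


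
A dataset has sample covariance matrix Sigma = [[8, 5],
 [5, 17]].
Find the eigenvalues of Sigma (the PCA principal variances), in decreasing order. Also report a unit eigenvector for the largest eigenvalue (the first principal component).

Step 1 — characteristic polynomial of 2×2 Sigma:
  det(Sigma - λI) = λ² - trace · λ + det = 0.
  trace = 8 + 17 = 25, det = 8·17 - (5)² = 111.
Step 2 — discriminant:
  Δ = trace² - 4·det = 625 - 444 = 181.
Step 3 — eigenvalues:
  λ = (trace ± √Δ)/2 = (25 ± 13.4536)/2,
  λ_1 = 19.2268,  λ_2 = 5.7732.

Step 4 — unit eigenvector for λ_1: solve (Sigma - λ_1 I)v = 0. First row:
  (8 - 19.2268)·v_x + (5)·v_y = 0, i.e. (-11.2268)·v_x + (5)·v_y = 0,
  so v ∝ (b, λ_1 - a) = (5, 11.2268) = u.
  ||u|| = √((5)² + (11.2268)²) = √(151.0413) ≈ 12.2899,
  v_1 = u/||u|| ≈ (0.4068, 0.9135) (||v_1|| = 1).

λ_1 = 19.2268,  λ_2 = 5.7732;  v_1 ≈ (0.4068, 0.9135)


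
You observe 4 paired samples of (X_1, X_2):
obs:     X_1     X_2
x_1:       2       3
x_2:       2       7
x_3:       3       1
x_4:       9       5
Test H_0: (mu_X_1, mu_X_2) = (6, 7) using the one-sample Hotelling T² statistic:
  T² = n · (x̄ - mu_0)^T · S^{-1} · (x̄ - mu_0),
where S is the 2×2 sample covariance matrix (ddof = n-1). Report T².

Step 1 — sample mean vector:
  mean(X_1) = (2 + 2 + 3 + 9) / 4 = 16/4 = 4
  mean(X_2) = (3 + 7 + 1 + 5) / 4 = 16/4 = 4
  x̄ = (4, 4),  deviation x̄ - mu_0 = (4, 4) - (6, 7) = (-2, -3).

Step 2 — sample covariance matrix, S[i,j] = (1/(n-1)) · Σ_k (x_{k,i} - mean_i) · (x_{k,j} - mean_j), divisor n-1 = 3:
  S[X_1,X_1] = ((-2)·(-2) + (-2)·(-2) + (-1)·(-1) + (5)·(5)) / 3 = 34/3 = 11.3333
  S[X_1,X_2] = ((-2)·(-1) + (-2)·(3) + (-1)·(-3) + (5)·(1)) / 3 = 4/3 = 1.3333
  S[X_2,X_2] = ((-1)·(-1) + (3)·(3) + (-3)·(-3) + (1)·(1)) / 3 = 20/3 = 6.6667
  S = [[11.3333, 1.3333],
 [1.3333, 6.6667]].

Step 3 — invert S. det(S) = 11.3333·6.6667 - (1.3333)² = 73.7778.
  S^{-1} = (1/det) · [[d, -b], [-b, a]] = [[0.0904, -0.0181],
 [-0.0181, 0.1536]].

Step 4 — quadratic form (x̄ - mu_0)^T · S^{-1} · (x̄ - mu_0):
  S^{-1} · (x̄ - mu_0) = (-0.1265, -0.4247),
  (x̄ - mu_0)^T · [...] = (-2)·(-0.1265) + (-3)·(-0.4247) = 1.5271.

Step 5 — scale by n: T² = 4 · 1.5271 = 6.1084.

T² ≈ 6.1084


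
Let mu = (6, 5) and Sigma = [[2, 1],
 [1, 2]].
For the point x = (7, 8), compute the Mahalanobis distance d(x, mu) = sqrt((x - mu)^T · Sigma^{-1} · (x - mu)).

Step 1 — centre the observation: (x - mu) = (1, 3).

Step 2 — invert Sigma. det(Sigma) = 2·2 - (1)² = 3.
  Sigma^{-1} = (1/det) · [[d, -b], [-b, a]] = [[0.6667, -0.3333],
 [-0.3333, 0.6667]].

Step 3 — form the quadratic (x - mu)^T · Sigma^{-1} · (x - mu):
  Sigma^{-1} · (x - mu) = (-0.3333, 1.6667).
  (x - mu)^T · [Sigma^{-1} · (x - mu)] = (1)·(-0.3333) + (3)·(1.6667) = 4.6667.

Step 4 — take square root: d = √(4.6667) ≈ 2.1602.

d(x, mu) = √(4.6667) ≈ 2.1602


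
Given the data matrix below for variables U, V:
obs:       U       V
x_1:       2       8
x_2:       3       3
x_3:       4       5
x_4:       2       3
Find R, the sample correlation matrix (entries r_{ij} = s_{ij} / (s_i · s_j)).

Step 1 — column means:
  mean(U) = (2 + 3 + 4 + 2) / 4 = 11/4 = 2.75
  mean(V) = (8 + 3 + 5 + 3) / 4 = 19/4 = 4.75

Step 2 — sample variances and covariances s[i,j] = (1/(n-1)) · Σ_k (x_{k,i} - mean_i) · (x_{k,j} - mean_j), with n-1 = 3:
  s[U,U] = ((-0.75)·(-0.75) + (0.25)·(0.25) + (1.25)·(1.25) + (-0.75)·(-0.75)) / 3 = 2.75/3 = 0.9167
  s[U,V] = ((-0.75)·(3.25) + (0.25)·(-1.75) + (1.25)·(0.25) + (-0.75)·(-1.75)) / 3 = -1.25/3 = -0.4167
  s[V,V] = ((3.25)·(3.25) + (-1.75)·(-1.75) + (0.25)·(0.25) + (-1.75)·(-1.75)) / 3 = 16.75/3 = 5.5833
  Sample standard deviations s_i = √(s[i,i]):
  s(U) = √(0.9167) = 0.9574
  s(V) = √(5.5833) = 2.3629

Step 3 — r_{ij} = s_{ij} / (s_i · s_j):
  r[U,U] = 1 (diagonal).
  r[U,V] = -0.4167 / (0.9574 · 2.3629) = -0.4167 / 2.2623 = -0.1842
  r[V,V] = 1 (diagonal).

R is symmetric with unit diagonal. Assembling:

R = [[1, -0.1842],
 [-0.1842, 1]]


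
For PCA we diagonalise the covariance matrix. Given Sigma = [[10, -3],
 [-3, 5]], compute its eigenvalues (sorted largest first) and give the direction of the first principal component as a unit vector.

Step 1 — characteristic polynomial of 2×2 Sigma:
  det(Sigma - λI) = λ² - trace · λ + det = 0.
  trace = 10 + 5 = 15, det = 10·5 - (-3)² = 41.
Step 2 — discriminant:
  Δ = trace² - 4·det = 225 - 164 = 61.
Step 3 — eigenvalues:
  λ = (trace ± √Δ)/2 = (15 ± 7.8102)/2,
  λ_1 = 11.4051,  λ_2 = 3.5949.

Step 4 — unit eigenvector for λ_1: solve (Sigma - λ_1 I)v = 0. First row:
  (10 - 11.4051)·v_x + (-3)·v_y = 0, i.e. (-1.4051)·v_x + (-3)·v_y = 0,
  so v ∝ (b, λ_1 - a) = (-3, 1.4051); multiply by -1 so the first entry is positive: u = (3, -1.4051).
  ||u|| = √((3)² + (-1.4051)²) = √(10.9744) ≈ 3.3128,
  v_1 = u/||u|| ≈ (0.9056, -0.4242) (||v_1|| = 1).

λ_1 = 11.4051,  λ_2 = 3.5949;  v_1 ≈ (0.9056, -0.4242)


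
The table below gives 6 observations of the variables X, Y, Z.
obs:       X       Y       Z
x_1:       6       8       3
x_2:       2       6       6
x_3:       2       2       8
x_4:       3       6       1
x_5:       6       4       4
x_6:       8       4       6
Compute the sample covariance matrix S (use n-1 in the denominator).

Step 1 — column means:
  mean(X) = (6 + 2 + 2 + 3 + 6 + 8) / 6 = 27/6 = 4.5
  mean(Y) = (8 + 6 + 2 + 6 + 4 + 4) / 6 = 30/6 = 5
  mean(Z) = (3 + 6 + 8 + 1 + 4 + 6) / 6 = 28/6 = 4.6667

Step 2 — sample covariance S[i,j] = (1/(n-1)) · Σ_k (x_{k,i} - mean_i) · (x_{k,j} - mean_j), with n-1 = 5.
  S[X,X] = ((1.5)·(1.5) + (-2.5)·(-2.5) + (-2.5)·(-2.5) + (-1.5)·(-1.5) + (1.5)·(1.5) + (3.5)·(3.5)) / 5 = 31.5/5 = 6.3
  S[X,Y] = ((1.5)·(3) + (-2.5)·(1) + (-2.5)·(-3) + (-1.5)·(1) + (1.5)·(-1) + (3.5)·(-1)) / 5 = 3/5 = 0.6
  S[X,Z] = ((1.5)·(-1.6667) + (-2.5)·(1.3333) + (-2.5)·(3.3333) + (-1.5)·(-3.6667) + (1.5)·(-0.6667) + (3.5)·(1.3333)) / 5 = -5/5 = -1
  S[Y,Y] = ((3)·(3) + (1)·(1) + (-3)·(-3) + (1)·(1) + (-1)·(-1) + (-1)·(-1)) / 5 = 22/5 = 4.4
  S[Y,Z] = ((3)·(-1.6667) + (1)·(1.3333) + (-3)·(3.3333) + (1)·(-3.6667) + (-1)·(-0.6667) + (-1)·(1.3333)) / 5 = -18/5 = -3.6
  S[Z,Z] = ((-1.6667)·(-1.6667) + (1.3333)·(1.3333) + (3.3333)·(3.3333) + (-3.6667)·(-3.6667) + (-0.6667)·(-0.6667) + (1.3333)·(1.3333)) / 5 = 31.3333/5 = 6.2667

S is symmetric (S[j,i] = S[i,j]). Assembling:

S = [[6.3, 0.6, -1],
 [0.6, 4.4, -3.6],
 [-1, -3.6, 6.2667]]


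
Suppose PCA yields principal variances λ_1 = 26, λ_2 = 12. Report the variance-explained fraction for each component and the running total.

Step 1 — total variance = trace(Sigma) = Σ λ_i = 26 + 12 = 38.

Step 2 — fraction explained by component i = λ_i / Σ λ:
  PC1: 26/38 = 0.6842
  PC2: 12/38 = 0.3158

Step 3 — cumulative fraction after k components = (λ_1 + ... + λ_k) / Σ λ:
  k = 1: 26/38 = 0.6842
  k = 2: (26 + 12)/38 = 38/38 = 1

Summary (fraction, with percent):

explained: PC1 0.6842 (68.42%), PC2 0.3158 (31.58%);  cumulative: 0.6842, 1


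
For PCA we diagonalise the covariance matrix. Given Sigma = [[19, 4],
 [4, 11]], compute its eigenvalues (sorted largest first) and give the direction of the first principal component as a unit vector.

Step 1 — characteristic polynomial of 2×2 Sigma:
  det(Sigma - λI) = λ² - trace · λ + det = 0.
  trace = 19 + 11 = 30, det = 19·11 - (4)² = 193.
Step 2 — discriminant:
  Δ = trace² - 4·det = 900 - 772 = 128.
Step 3 — eigenvalues:
  λ = (trace ± √Δ)/2 = (30 ± 11.3137)/2,
  λ_1 = 20.6569,  λ_2 = 9.3431.

Step 4 — unit eigenvector for λ_1: solve (Sigma - λ_1 I)v = 0. First row:
  (19 - 20.6569)·v_x + (4)·v_y = 0, i.e. (-1.6569)·v_x + (4)·v_y = 0,
  so v ∝ (b, λ_1 - a) = (4, 1.6569) = u.
  ||u|| = √((4)² + (1.6569)²) = √(18.7452) ≈ 4.3296,
  v_1 = u/||u|| ≈ (0.9239, 0.3827) (||v_1|| = 1).

λ_1 = 20.6569,  λ_2 = 9.3431;  v_1 ≈ (0.9239, 0.3827)


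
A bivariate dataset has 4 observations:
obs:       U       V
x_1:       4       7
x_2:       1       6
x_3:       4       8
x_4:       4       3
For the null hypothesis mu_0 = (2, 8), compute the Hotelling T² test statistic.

Step 1 — sample mean vector:
  mean(U) = (4 + 1 + 4 + 4) / 4 = 13/4 = 3.25
  mean(V) = (7 + 6 + 8 + 3) / 4 = 24/4 = 6
  x̄ = (3.25, 6),  deviation x̄ - mu_0 = (3.25, 6) - (2, 8) = (1.25, -2).

Step 2 — sample covariance matrix, S[i,j] = (1/(n-1)) · Σ_k (x_{k,i} - mean_i) · (x_{k,j} - mean_j), divisor n-1 = 3:
  S[U,U] = ((0.75)·(0.75) + (-2.25)·(-2.25) + (0.75)·(0.75) + (0.75)·(0.75)) / 3 = 6.75/3 = 2.25
  S[U,V] = ((0.75)·(1) + (-2.25)·(0) + (0.75)·(2) + (0.75)·(-3)) / 3 = 0/3 = 0
  S[V,V] = ((1)·(1) + (0)·(0) + (2)·(2) + (-3)·(-3)) / 3 = 14/3 = 4.6667
  S = [[2.25, 0],
 [0, 4.6667]].

Step 3 — invert S. det(S) = 2.25·4.6667 - (0)² = 10.5.
  S^{-1} = (1/det) · [[d, -b], [-b, a]] = [[0.4444, 0],
 [0, 0.2143]].

Step 4 — quadratic form (x̄ - mu_0)^T · S^{-1} · (x̄ - mu_0):
  S^{-1} · (x̄ - mu_0) = (0.5556, -0.4286),
  (x̄ - mu_0)^T · [...] = (1.25)·(0.5556) + (-2)·(-0.4286) = 1.5516.

Step 5 — scale by n: T² = 4 · 1.5516 = 6.2063.

T² ≈ 6.2063


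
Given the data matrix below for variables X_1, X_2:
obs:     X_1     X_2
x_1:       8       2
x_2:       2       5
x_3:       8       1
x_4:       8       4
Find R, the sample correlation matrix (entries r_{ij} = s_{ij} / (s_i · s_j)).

Step 1 — column means:
  mean(X_1) = (8 + 2 + 8 + 8) / 4 = 26/4 = 6.5
  mean(X_2) = (2 + 5 + 1 + 4) / 4 = 12/4 = 3

Step 2 — sample variances and covariances s[i,j] = (1/(n-1)) · Σ_k (x_{k,i} - mean_i) · (x_{k,j} - mean_j), with n-1 = 3:
  s[X_1,X_1] = ((1.5)·(1.5) + (-4.5)·(-4.5) + (1.5)·(1.5) + (1.5)·(1.5)) / 3 = 27/3 = 9
  s[X_1,X_2] = ((1.5)·(-1) + (-4.5)·(2) + (1.5)·(-2) + (1.5)·(1)) / 3 = -12/3 = -4
  s[X_2,X_2] = ((-1)·(-1) + (2)·(2) + (-2)·(-2) + (1)·(1)) / 3 = 10/3 = 3.3333
  Sample standard deviations s_i = √(s[i,i]):
  s(X_1) = √(9) = 3
  s(X_2) = √(3.3333) = 1.8257

Step 3 — r_{ij} = s_{ij} / (s_i · s_j):
  r[X_1,X_1] = 1 (diagonal).
  r[X_1,X_2] = -4 / (3 · 1.8257) = -4 / 5.4772 = -0.7303
  r[X_2,X_2] = 1 (diagonal).

R is symmetric with unit diagonal. Assembling:

R = [[1, -0.7303],
 [-0.7303, 1]]


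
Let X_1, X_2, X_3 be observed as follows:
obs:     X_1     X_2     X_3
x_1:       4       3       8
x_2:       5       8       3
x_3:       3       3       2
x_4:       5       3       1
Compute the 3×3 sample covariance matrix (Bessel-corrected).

Step 1 — column means:
  mean(X_1) = (4 + 5 + 3 + 5) / 4 = 17/4 = 4.25
  mean(X_2) = (3 + 8 + 3 + 3) / 4 = 17/4 = 4.25
  mean(X_3) = (8 + 3 + 2 + 1) / 4 = 14/4 = 3.5

Step 2 — sample covariance S[i,j] = (1/(n-1)) · Σ_k (x_{k,i} - mean_i) · (x_{k,j} - mean_j), with n-1 = 3.
  S[X_1,X_1] = ((-0.25)·(-0.25) + (0.75)·(0.75) + (-1.25)·(-1.25) + (0.75)·(0.75)) / 3 = 2.75/3 = 0.9167
  S[X_1,X_2] = ((-0.25)·(-1.25) + (0.75)·(3.75) + (-1.25)·(-1.25) + (0.75)·(-1.25)) / 3 = 3.75/3 = 1.25
  S[X_1,X_3] = ((-0.25)·(4.5) + (0.75)·(-0.5) + (-1.25)·(-1.5) + (0.75)·(-2.5)) / 3 = -1.5/3 = -0.5
  S[X_2,X_2] = ((-1.25)·(-1.25) + (3.75)·(3.75) + (-1.25)·(-1.25) + (-1.25)·(-1.25)) / 3 = 18.75/3 = 6.25
  S[X_2,X_3] = ((-1.25)·(4.5) + (3.75)·(-0.5) + (-1.25)·(-1.5) + (-1.25)·(-2.5)) / 3 = -2.5/3 = -0.8333
  S[X_3,X_3] = ((4.5)·(4.5) + (-0.5)·(-0.5) + (-1.5)·(-1.5) + (-2.5)·(-2.5)) / 3 = 29/3 = 9.6667

S is symmetric (S[j,i] = S[i,j]). Assembling:

S = [[0.9167, 1.25, -0.5],
 [1.25, 6.25, -0.8333],
 [-0.5, -0.8333, 9.6667]]


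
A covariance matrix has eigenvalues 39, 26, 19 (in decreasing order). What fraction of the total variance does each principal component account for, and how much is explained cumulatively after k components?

Step 1 — total variance = trace(Sigma) = Σ λ_i = 39 + 26 + 19 = 84.

Step 2 — fraction explained by component i = λ_i / Σ λ:
  PC1: 39/84 = 0.4643
  PC2: 26/84 = 0.3095
  PC3: 19/84 = 0.2262

Step 3 — cumulative fraction after k components = (λ_1 + ... + λ_k) / Σ λ:
  k = 1: 39/84 = 0.4643
  k = 2: (39 + 26)/84 = 65/84 = 0.7738
  k = 3: (39 + 26 + 19)/84 = 84/84 = 1

Summary (fraction, with percent):

explained: PC1 0.4643 (46.43%), PC2 0.3095 (30.95%), PC3 0.2262 (22.62%);  cumulative: 0.4643, 0.7738, 1


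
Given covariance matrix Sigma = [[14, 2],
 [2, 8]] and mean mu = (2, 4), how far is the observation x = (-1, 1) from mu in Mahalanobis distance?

Step 1 — centre the observation: (x - mu) = (-3, -3).

Step 2 — invert Sigma. det(Sigma) = 14·8 - (2)² = 108.
  Sigma^{-1} = (1/det) · [[d, -b], [-b, a]] = [[0.0741, -0.0185],
 [-0.0185, 0.1296]].

Step 3 — form the quadratic (x - mu)^T · Sigma^{-1} · (x - mu):
  Sigma^{-1} · (x - mu) = (-0.1667, -0.3333).
  (x - mu)^T · [Sigma^{-1} · (x - mu)] = (-3)·(-0.1667) + (-3)·(-0.3333) = 1.5.

Step 4 — take square root: d = √(1.5) ≈ 1.2247.

d(x, mu) = √(1.5) ≈ 1.2247


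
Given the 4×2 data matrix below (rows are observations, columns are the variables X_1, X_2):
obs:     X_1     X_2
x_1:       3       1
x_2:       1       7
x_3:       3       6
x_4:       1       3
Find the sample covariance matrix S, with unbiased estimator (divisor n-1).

Step 1 — column means:
  mean(X_1) = (3 + 1 + 3 + 1) / 4 = 8/4 = 2
  mean(X_2) = (1 + 7 + 6 + 3) / 4 = 17/4 = 4.25

Step 2 — sample covariance S[i,j] = (1/(n-1)) · Σ_k (x_{k,i} - mean_i) · (x_{k,j} - mean_j), with n-1 = 3.
  S[X_1,X_1] = ((1)·(1) + (-1)·(-1) + (1)·(1) + (-1)·(-1)) / 3 = 4/3 = 1.3333
  S[X_1,X_2] = ((1)·(-3.25) + (-1)·(2.75) + (1)·(1.75) + (-1)·(-1.25)) / 3 = -3/3 = -1
  S[X_2,X_2] = ((-3.25)·(-3.25) + (2.75)·(2.75) + (1.75)·(1.75) + (-1.25)·(-1.25)) / 3 = 22.75/3 = 7.5833

S is symmetric (S[j,i] = S[i,j]). Assembling:

S = [[1.3333, -1],
 [-1, 7.5833]]


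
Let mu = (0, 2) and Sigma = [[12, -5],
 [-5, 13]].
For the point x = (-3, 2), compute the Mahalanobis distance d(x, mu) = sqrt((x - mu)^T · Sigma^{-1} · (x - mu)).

Step 1 — centre the observation: (x - mu) = (-3, 0).

Step 2 — invert Sigma. det(Sigma) = 12·13 - (-5)² = 131.
  Sigma^{-1} = (1/det) · [[d, -b], [-b, a]] = [[0.0992, 0.0382],
 [0.0382, 0.0916]].

Step 3 — form the quadratic (x - mu)^T · Sigma^{-1} · (x - mu):
  Sigma^{-1} · (x - mu) = (-0.2977, -0.1145).
  (x - mu)^T · [Sigma^{-1} · (x - mu)] = (-3)·(-0.2977) + (0)·(-0.1145) = 0.8931.

Step 4 — take square root: d = √(0.8931) ≈ 0.9451.

d(x, mu) = √(0.8931) ≈ 0.9451
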